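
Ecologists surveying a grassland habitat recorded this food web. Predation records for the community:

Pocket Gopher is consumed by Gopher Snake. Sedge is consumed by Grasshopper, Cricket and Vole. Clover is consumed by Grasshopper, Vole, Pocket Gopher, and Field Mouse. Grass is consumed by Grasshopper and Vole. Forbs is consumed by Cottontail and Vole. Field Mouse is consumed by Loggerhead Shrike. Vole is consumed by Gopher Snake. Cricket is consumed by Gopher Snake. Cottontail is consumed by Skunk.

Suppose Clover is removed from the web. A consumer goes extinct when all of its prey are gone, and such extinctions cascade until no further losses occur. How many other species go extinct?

Remove Clover.
Round 1: Pocket Gopher (all prey gone), Field Mouse (all prey gone) → extinct.
Round 2: Loggerhead Shrike (all prey gone) → extinct.
No further losses. Total secondary extinctions: 3.

3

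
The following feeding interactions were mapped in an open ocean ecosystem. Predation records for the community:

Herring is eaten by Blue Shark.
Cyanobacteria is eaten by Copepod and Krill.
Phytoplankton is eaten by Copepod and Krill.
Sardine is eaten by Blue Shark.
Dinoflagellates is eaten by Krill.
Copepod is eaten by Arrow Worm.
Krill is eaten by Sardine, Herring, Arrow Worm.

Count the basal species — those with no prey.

Basal species (no prey listed): Dinoflagellates, Phytoplankton, Cyanobacteria.
Count: 3.

3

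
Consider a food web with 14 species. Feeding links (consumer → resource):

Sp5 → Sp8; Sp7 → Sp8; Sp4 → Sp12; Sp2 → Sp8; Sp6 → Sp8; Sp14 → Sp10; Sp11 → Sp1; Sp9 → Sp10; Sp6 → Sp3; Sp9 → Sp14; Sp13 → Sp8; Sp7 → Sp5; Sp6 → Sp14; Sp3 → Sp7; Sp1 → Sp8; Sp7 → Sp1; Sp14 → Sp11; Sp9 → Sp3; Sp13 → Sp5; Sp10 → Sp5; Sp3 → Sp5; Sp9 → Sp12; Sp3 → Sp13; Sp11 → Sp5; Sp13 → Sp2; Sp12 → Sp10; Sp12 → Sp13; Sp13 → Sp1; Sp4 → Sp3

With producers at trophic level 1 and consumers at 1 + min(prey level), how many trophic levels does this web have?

Producers (level 1): Sp8.
Following each consumer down to its lowest-level prey: Sp8 → Sp1 → Sp11 → Sp14 (levels 1 through 4).
All prey of Sp14 (Sp11 3, Sp10 3) are at level 3 or above, so Sp14 is at level 1 + 3 = 4.
Every consumer has at least one prey at level 3 or below, so none exceeds level 4.

4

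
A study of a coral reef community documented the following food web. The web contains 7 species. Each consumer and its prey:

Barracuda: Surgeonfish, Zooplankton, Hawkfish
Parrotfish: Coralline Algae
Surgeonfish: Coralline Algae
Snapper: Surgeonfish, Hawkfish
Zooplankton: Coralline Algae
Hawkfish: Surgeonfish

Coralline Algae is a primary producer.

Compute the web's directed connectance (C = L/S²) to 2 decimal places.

C = 0.18

The web has S = 7 species and L = 9 feeding links.
C = L / S² = 9 / 49 = 0.1837 ≈ 0.18.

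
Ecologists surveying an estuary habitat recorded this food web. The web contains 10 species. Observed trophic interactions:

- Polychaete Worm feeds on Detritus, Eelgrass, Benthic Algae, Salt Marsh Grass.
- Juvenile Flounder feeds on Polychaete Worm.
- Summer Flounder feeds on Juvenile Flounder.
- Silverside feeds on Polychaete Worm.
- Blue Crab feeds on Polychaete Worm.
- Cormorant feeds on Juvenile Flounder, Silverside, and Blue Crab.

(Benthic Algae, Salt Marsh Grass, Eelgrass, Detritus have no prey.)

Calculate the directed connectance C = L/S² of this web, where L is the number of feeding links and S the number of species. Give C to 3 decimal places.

C = 0.110

The web has S = 10 species and L = 11 feeding links.
C = L / S² = 11 / 100 = 0.1100 ≈ 0.110.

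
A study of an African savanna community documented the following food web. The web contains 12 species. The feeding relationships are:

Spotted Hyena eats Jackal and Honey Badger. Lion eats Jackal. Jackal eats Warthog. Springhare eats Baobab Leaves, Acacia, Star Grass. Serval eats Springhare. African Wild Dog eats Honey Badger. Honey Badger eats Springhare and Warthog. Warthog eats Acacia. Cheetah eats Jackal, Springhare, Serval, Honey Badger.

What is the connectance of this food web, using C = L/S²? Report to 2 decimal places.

The web has S = 12 species and L = 16 feeding links.
C = L / S² = 16 / 144 = 0.1111 ≈ 0.11.

C = 0.11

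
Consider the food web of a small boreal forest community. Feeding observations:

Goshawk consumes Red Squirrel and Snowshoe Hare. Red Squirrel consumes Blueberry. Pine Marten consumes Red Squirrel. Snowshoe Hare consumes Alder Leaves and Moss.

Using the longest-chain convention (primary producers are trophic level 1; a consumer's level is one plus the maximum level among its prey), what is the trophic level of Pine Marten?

Blueberry is a producer → level 1.
Red Squirrel eats Blueberry → level 2.
Pine Marten eats Red Squirrel → level 3.

Trophic level 3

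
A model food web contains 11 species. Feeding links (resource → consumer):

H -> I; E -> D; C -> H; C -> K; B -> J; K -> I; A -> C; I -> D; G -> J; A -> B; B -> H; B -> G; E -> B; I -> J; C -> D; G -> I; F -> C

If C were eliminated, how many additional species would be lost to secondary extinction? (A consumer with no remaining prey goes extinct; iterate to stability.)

Remove C.
Round 1: K (all prey gone) → extinct.
No further losses. Total secondary extinctions: 1.

1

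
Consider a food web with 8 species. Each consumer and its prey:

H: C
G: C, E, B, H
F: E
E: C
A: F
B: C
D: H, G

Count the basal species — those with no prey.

1

Basal species (no prey listed): C.
Count: 1.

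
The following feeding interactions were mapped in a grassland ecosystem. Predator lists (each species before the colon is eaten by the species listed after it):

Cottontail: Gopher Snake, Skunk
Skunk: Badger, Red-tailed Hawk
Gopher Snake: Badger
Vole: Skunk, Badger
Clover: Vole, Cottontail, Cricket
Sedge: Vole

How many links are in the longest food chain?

3 links

One longest chain: Clover → Cottontail → Gopher Snake → Badger.
It has 4 species and 3 links.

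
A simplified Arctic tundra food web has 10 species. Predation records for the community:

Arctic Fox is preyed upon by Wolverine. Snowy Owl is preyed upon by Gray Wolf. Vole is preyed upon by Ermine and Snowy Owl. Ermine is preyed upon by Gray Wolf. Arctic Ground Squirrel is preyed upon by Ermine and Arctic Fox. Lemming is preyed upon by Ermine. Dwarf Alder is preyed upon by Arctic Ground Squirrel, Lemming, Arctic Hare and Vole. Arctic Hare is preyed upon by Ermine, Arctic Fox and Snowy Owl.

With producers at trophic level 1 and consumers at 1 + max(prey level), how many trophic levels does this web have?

Producers (level 1): Dwarf Alder.
Dwarf Alder → Arctic Hare → Snowy Owl → Gray Wolf gives Gray Wolf level 4.
No species has a prey at level 4, so no species reaches level 5.

4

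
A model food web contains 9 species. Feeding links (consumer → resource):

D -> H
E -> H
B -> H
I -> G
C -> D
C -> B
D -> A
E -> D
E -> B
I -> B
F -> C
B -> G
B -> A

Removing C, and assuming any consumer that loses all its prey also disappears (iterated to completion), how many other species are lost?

Remove C.
Round 1: F (all prey gone) → extinct.
No further losses. Total secondary extinctions: 1.

1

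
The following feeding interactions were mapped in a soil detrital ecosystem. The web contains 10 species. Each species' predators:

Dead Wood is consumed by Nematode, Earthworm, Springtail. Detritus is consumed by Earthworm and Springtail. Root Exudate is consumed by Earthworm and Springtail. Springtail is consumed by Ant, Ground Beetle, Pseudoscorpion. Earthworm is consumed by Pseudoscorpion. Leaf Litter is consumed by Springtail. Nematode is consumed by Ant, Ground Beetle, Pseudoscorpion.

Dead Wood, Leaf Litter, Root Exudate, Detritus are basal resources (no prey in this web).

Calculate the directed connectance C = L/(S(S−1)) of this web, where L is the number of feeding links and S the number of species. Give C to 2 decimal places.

The web has S = 10 species and L = 15 feeding links.
C = L / (S(S−1)) = 15 / 90 = 0.1667 ≈ 0.17.

C = 0.17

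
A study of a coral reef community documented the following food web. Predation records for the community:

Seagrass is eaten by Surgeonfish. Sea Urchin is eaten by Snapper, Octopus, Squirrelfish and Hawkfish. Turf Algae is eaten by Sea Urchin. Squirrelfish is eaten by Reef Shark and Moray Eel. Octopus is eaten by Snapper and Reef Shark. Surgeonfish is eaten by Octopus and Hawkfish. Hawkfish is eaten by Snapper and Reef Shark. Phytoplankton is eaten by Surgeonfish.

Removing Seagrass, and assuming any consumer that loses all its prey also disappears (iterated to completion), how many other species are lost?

0

Remove Seagrass.
Every predator of it retains at least one other prey: Surgeonfish still has Phytoplankton.
No consumer loses all prey, so no secondary extinctions occur.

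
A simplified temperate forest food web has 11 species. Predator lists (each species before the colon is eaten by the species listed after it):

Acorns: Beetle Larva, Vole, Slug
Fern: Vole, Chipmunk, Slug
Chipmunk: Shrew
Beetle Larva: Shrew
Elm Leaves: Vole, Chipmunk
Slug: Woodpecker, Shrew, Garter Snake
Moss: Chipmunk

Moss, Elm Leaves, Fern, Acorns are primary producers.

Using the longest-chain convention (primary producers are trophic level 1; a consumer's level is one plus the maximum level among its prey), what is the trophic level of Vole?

Elm Leaves is a producer → level 1.
Vole eats Elm Leaves (level 1); other prey at levels: Fern 1, Acorns 1 → level 2.

Trophic level 2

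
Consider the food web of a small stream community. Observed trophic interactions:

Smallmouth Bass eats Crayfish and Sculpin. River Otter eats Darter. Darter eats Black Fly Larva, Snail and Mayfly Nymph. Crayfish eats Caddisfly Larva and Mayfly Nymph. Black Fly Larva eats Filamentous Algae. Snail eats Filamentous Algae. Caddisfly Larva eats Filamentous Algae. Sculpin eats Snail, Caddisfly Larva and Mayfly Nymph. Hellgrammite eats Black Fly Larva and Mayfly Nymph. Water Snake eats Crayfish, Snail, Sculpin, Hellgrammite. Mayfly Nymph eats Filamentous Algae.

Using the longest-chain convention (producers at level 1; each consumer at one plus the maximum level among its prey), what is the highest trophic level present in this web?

Producers (level 1): Filamentous Algae.
Filamentous Algae → Mayfly Nymph → Hellgrammite → Water Snake gives Water Snake level 4.
No species has a prey at level 4, so no species reaches level 5.

4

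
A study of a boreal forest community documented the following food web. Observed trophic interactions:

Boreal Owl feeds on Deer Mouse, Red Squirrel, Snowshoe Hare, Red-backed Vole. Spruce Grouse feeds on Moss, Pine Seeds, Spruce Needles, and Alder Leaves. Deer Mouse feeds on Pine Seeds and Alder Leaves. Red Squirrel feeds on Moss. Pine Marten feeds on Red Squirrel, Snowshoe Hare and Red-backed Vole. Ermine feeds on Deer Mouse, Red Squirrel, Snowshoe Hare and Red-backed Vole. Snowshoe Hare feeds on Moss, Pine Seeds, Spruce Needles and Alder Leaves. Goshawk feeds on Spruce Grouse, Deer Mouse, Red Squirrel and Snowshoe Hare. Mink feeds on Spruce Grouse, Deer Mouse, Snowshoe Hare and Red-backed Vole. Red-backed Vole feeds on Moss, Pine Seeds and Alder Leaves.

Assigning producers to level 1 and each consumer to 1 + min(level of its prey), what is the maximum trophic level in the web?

Producers (level 1): Moss, Alder Leaves, Spruce Needles, Pine Seeds.
Following each consumer down to its lowest-level prey: Moss → Snowshoe Hare → Ermine (levels 1 through 3).
All prey of Ermine (Snowshoe Hare 2, Red Squirrel 2, Red-backed Vole 2, Deer Mouse 2) are at level 2 or above, so Ermine is at level 1 + 2 = 3.
Every consumer has at least one prey at level 2 or below, so none exceeds level 3.

3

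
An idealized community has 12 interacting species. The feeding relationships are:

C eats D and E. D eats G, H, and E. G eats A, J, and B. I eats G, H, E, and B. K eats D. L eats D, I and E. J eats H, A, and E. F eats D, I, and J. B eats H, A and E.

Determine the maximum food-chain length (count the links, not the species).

4 links

One longest chain: E → B → G → D → L.
It has 5 species and 4 links.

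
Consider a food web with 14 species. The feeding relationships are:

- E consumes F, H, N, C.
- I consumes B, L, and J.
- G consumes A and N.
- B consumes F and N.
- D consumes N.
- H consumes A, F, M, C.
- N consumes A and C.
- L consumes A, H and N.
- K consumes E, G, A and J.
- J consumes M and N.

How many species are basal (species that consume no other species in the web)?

Basal species (no prey listed): A, C, F, M.
Count: 4.

4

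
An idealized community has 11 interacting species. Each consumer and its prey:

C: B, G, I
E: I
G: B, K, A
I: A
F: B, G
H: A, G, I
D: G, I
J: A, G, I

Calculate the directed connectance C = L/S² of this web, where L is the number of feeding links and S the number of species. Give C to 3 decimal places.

The web has S = 11 species and L = 18 feeding links.
C = L / S² = 18 / 121 = 0.1488 ≈ 0.149.

C = 0.149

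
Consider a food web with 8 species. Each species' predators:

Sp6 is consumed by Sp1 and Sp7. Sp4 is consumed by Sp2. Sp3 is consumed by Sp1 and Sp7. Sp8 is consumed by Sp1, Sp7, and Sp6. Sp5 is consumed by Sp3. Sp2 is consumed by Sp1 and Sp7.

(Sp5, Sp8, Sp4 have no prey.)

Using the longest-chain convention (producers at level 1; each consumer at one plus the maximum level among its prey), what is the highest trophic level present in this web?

3

Producers (level 1): Sp5, Sp8, Sp4.
Sp5 → Sp3 → Sp1 gives Sp1 level 3.
No species has a prey at level 3, so no species reaches level 4.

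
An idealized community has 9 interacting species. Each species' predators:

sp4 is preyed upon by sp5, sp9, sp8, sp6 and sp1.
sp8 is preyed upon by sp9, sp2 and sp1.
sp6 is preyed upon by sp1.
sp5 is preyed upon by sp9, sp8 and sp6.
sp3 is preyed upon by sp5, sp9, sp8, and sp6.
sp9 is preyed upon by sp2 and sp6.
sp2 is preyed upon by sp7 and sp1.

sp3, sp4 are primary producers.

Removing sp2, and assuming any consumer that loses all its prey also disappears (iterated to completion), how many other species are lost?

1

Remove sp2.
Round 1: sp7 (all prey gone) → extinct.
No further losses. Total secondary extinctions: 1.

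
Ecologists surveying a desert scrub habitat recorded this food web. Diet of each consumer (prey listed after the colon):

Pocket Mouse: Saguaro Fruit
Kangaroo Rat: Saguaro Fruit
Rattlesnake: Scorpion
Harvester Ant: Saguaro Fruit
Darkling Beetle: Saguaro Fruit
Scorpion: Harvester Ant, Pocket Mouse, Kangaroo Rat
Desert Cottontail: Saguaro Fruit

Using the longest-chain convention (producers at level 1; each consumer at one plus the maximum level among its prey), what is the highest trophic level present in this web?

4

Producers (level 1): Saguaro Fruit.
Saguaro Fruit → Harvester Ant → Scorpion → Rattlesnake gives Rattlesnake level 4.
No species has a prey at level 4, so no species reaches level 5.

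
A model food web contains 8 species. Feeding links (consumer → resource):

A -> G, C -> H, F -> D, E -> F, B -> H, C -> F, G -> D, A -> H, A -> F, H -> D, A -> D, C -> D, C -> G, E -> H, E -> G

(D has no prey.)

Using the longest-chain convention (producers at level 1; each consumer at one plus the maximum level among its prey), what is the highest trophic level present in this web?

3

Producers (level 1): D.
D → H → B gives B level 3.
No species has a prey at level 3, so no species reaches level 4.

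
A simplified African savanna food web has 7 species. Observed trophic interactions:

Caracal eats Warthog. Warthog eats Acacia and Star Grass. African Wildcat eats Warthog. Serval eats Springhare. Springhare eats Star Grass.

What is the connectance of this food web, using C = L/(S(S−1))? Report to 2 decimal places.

C = 0.14

The web has S = 7 species and L = 6 feeding links.
C = L / (S(S−1)) = 6 / 42 = 0.1429 ≈ 0.14.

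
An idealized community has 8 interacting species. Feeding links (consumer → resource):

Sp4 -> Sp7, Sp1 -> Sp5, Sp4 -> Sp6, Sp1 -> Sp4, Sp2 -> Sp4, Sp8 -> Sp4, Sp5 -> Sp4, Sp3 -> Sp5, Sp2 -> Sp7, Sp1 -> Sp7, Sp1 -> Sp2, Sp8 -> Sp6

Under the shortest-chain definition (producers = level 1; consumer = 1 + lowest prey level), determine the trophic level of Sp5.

Trophic level 3

Sp6 is a producer → level 1.
Sp4 eats Sp6 → level 2.
Sp5 eats Sp4 → level 3.
No prey of Sp5 is below level 2, so 3 is the minimum.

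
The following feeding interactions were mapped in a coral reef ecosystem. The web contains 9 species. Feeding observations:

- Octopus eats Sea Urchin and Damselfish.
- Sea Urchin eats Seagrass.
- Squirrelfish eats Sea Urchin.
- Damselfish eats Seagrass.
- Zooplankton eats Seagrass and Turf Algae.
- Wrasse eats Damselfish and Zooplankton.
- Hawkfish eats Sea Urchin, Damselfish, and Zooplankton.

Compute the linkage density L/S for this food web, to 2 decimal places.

L/S = 1.33

There are L = 12 links among S = 9 species.
L/S = 12/9 = 1.3333 ≈ 1.33.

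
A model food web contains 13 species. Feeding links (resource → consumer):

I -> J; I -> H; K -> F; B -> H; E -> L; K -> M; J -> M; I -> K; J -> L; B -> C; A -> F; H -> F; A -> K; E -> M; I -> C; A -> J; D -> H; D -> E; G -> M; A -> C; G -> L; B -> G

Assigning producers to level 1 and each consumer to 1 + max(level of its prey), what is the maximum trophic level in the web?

3

Producers (level 1): D, A, I, B.
B → G → L gives L level 3.
No species has a prey at level 3, so no species reaches level 4.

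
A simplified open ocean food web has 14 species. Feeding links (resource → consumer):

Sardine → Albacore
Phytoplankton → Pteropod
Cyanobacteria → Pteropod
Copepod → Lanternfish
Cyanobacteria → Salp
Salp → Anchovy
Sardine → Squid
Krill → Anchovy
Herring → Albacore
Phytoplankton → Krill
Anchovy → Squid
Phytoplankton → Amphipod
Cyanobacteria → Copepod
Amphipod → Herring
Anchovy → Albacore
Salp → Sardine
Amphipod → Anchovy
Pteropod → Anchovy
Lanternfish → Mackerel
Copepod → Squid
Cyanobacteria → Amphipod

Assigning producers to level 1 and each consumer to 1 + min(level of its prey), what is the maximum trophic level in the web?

4

Producers (level 1): Phytoplankton, Cyanobacteria.
Following each consumer down to its lowest-level prey: Cyanobacteria → Copepod → Lanternfish → Mackerel (levels 1 through 4).
All prey of Mackerel (Lanternfish 3) are at level 3 or above, so Mackerel is at level 1 + 3 = 4.
Every consumer has at least one prey at level 3 or below, so none exceeds level 4.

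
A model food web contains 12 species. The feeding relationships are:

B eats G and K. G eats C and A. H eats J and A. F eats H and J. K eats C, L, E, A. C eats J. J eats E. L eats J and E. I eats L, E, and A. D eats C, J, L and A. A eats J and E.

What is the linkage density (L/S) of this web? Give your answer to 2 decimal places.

L/S = 2.08

There are L = 25 links among S = 12 species.
L/S = 25/12 = 2.0833 ≈ 2.08.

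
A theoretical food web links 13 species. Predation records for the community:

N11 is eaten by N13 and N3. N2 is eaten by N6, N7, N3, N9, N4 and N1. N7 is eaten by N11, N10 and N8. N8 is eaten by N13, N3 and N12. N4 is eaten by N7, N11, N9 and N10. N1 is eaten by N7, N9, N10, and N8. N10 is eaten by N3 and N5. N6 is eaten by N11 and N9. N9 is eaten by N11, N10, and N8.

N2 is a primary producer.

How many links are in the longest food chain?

4 links

One longest chain: N2 → N4 → N7 → N10 → N5.
It has 5 species and 4 links.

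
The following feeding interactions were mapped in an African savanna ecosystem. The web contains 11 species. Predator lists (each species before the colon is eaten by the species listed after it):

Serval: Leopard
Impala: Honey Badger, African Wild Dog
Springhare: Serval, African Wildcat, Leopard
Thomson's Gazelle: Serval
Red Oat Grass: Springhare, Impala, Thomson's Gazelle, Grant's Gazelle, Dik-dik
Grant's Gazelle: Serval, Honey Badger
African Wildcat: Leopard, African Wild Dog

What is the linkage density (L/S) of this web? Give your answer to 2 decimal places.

L/S = 1.45

There are L = 16 links among S = 11 species.
L/S = 16/11 = 1.4545 ≈ 1.45.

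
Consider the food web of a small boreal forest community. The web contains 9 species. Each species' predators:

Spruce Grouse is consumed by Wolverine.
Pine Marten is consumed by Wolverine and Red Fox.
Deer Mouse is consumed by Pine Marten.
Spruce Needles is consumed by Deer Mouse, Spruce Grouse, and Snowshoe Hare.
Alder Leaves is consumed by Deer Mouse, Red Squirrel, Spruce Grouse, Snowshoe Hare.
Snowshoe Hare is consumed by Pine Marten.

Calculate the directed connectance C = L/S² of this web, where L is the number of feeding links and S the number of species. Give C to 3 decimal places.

The web has S = 9 species and L = 12 feeding links.
C = L / S² = 12 / 81 = 0.1481 ≈ 0.148.

C = 0.148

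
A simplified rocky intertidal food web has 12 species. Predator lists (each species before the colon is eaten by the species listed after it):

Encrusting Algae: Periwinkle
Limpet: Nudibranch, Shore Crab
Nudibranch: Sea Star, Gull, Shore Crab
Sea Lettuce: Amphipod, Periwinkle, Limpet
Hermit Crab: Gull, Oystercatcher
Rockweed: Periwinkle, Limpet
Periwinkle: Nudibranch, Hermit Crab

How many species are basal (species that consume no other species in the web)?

3

Basal species (no prey listed): Encrusting Algae, Rockweed, Sea Lettuce.
Count: 3.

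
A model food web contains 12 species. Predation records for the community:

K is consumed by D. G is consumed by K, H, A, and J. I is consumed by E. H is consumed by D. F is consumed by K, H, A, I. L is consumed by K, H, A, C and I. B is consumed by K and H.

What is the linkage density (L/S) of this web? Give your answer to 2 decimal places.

L/S = 1.50

There are L = 18 links among S = 12 species.
L/S = 18/12 = 1.5000 ≈ 1.50.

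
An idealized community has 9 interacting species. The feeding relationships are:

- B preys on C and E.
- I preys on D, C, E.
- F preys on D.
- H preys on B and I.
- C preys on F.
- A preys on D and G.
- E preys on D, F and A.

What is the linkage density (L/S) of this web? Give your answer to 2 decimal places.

L/S = 1.56

There are L = 14 links among S = 9 species.
L/S = 14/9 = 1.5556 ≈ 1.56.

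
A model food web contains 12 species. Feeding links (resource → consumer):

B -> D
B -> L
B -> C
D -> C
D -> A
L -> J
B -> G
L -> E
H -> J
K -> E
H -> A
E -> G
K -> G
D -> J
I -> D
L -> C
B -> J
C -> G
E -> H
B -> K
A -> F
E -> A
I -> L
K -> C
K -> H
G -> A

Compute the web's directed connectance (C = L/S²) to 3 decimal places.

The web has S = 12 species and L = 26 feeding links.
C = L / S² = 26 / 144 = 0.1806 ≈ 0.181.

C = 0.181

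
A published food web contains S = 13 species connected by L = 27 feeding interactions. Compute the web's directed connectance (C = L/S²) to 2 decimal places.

C = 0.16

The web has S = 13 species and L = 27 feeding links.
C = L / S² = 27 / 169 = 0.1598 ≈ 0.16.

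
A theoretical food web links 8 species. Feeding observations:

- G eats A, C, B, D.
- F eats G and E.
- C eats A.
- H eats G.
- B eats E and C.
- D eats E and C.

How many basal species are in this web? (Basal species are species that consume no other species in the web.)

Basal species (no prey listed): E, A.
Count: 2.

2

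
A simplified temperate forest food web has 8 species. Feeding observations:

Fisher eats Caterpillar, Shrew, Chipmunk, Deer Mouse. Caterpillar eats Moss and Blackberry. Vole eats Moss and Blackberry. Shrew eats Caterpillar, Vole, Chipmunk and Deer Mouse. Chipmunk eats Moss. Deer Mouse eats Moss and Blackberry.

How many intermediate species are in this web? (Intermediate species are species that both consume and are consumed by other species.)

Intermediate species (has both prey and predators): Vole, Deer Mouse, Chipmunk, Caterpillar, Shrew.
Count: 5.

5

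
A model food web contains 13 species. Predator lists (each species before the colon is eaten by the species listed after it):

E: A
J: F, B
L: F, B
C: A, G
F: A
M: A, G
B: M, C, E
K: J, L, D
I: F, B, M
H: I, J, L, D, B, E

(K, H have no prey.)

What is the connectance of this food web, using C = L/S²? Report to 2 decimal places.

C = 0.15

The web has S = 13 species and L = 25 feeding links.
C = L / S² = 25 / 169 = 0.1479 ≈ 0.15.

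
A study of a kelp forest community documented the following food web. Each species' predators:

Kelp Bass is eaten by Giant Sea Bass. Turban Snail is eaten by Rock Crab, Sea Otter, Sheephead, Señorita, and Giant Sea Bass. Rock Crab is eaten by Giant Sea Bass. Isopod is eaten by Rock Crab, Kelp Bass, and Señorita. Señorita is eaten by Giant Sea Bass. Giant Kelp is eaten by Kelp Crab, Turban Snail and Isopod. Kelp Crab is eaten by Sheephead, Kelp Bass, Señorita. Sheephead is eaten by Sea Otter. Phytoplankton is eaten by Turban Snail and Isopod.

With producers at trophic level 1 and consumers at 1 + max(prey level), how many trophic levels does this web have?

4

Producers (level 1): Phytoplankton, Giant Kelp.
Phytoplankton → Turban Snail → Rock Crab → Giant Sea Bass gives Giant Sea Bass level 4.
No species has a prey at level 4, so no species reaches level 5.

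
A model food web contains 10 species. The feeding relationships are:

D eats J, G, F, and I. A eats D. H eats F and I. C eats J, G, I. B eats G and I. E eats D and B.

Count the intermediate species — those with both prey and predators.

2

Intermediate species (has both prey and predators): B, D.
Count: 2.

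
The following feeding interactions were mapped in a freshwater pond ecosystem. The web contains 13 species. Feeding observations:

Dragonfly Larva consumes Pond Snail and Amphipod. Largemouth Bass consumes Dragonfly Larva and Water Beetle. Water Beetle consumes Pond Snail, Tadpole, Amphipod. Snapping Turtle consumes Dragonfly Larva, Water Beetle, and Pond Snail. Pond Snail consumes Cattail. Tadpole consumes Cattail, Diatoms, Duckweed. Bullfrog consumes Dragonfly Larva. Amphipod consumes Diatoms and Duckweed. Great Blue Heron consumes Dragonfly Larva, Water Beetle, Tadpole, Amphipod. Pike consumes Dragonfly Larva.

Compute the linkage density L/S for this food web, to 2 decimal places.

L/S = 1.69

There are L = 22 links among S = 13 species.
L/S = 22/13 = 1.6923 ≈ 1.69.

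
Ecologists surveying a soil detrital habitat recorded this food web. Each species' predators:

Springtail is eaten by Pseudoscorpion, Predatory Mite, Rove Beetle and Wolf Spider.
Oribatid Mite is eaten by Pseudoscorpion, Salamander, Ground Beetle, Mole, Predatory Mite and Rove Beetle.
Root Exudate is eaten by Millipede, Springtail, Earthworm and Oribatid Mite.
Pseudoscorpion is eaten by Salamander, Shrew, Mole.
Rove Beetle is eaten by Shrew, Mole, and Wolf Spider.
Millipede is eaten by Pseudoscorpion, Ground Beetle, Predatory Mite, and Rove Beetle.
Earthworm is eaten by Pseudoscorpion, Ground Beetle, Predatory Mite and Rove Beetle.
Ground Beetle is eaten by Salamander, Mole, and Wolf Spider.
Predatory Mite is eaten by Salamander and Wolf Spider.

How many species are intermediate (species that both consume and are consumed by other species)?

8

Intermediate species (has both prey and predators): Springtail, Earthworm, Millipede, Oribatid Mite, Predatory Mite, Ground Beetle, Pseudoscorpion, Rove Beetle.
Count: 8.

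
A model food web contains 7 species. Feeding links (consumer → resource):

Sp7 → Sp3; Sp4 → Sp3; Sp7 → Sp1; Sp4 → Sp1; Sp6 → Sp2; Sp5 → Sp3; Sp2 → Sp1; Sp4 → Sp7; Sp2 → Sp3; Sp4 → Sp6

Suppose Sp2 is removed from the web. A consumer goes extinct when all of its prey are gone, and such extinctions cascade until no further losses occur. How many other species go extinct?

1

Remove Sp2.
Round 1: Sp6 (all prey gone) → extinct.
No further losses. Total secondary extinctions: 1.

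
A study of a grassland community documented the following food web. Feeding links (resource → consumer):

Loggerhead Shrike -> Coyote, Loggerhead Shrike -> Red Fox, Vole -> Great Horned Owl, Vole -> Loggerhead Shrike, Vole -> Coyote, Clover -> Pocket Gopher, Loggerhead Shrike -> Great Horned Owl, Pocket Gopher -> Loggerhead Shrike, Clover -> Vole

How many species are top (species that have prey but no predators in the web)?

3

Top species (has prey, but nothing eats it): Red Fox, Great Horned Owl, Coyote.
Count: 3.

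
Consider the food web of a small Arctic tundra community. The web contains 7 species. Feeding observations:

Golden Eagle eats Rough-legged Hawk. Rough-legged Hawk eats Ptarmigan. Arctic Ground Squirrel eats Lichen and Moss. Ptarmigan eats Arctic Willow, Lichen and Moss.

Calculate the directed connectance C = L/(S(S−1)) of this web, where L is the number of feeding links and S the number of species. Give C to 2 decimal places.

The web has S = 7 species and L = 7 feeding links.
C = L / (S(S−1)) = 7 / 42 = 0.1667 ≈ 0.17.

C = 0.17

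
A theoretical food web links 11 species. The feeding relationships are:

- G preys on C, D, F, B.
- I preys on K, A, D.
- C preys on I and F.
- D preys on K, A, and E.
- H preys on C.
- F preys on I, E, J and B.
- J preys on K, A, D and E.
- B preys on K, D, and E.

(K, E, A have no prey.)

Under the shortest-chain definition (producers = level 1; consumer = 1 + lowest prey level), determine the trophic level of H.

Trophic level 4

K is a producer → level 1.
I eats K → level 2.
C eats I → level 3.
H eats C → level 4.
No prey of H is below level 3, so 4 is the minimum.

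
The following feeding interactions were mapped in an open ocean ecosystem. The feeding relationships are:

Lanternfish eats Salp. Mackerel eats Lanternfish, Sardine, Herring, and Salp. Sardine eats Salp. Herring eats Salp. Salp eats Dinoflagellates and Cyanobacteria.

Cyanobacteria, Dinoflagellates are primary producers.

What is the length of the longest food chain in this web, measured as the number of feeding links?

One longest chain: Cyanobacteria → Salp → Herring → Mackerel.
It has 4 species and 3 links.

3 links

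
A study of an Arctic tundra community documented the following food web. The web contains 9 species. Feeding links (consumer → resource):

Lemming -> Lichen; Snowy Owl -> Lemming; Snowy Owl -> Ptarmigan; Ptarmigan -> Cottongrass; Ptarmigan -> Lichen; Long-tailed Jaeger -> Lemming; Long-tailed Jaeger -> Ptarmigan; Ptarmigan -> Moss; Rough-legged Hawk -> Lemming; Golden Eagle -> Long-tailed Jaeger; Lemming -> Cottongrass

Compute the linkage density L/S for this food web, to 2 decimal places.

There are L = 11 links among S = 9 species.
L/S = 11/9 = 1.2222 ≈ 1.22.

L/S = 1.22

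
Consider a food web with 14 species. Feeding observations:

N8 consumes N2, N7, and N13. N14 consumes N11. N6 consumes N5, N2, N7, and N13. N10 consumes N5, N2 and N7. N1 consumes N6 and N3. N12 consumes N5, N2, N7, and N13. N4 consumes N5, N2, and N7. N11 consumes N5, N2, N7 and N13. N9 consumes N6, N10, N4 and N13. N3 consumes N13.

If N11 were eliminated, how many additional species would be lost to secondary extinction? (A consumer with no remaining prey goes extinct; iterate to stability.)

Remove N11.
Round 1: N14 (all prey gone) → extinct.
No further losses. Total secondary extinctions: 1.

1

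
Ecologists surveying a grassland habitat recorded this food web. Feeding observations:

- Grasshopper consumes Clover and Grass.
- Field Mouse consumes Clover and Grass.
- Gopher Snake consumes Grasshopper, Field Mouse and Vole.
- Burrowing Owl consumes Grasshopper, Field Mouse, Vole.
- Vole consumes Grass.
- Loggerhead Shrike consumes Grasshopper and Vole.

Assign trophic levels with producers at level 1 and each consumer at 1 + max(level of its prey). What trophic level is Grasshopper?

Trophic level 2

Clover is a producer → level 1.
Grasshopper eats Clover (level 1); other prey at levels: Grass 1 → level 2.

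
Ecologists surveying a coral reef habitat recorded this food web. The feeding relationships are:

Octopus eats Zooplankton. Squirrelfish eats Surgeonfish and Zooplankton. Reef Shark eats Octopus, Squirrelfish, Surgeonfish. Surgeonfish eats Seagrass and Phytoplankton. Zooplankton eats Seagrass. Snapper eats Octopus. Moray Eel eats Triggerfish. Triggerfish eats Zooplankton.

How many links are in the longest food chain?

One longest chain: Seagrass → Zooplankton → Triggerfish → Moray Eel.
It has 4 species and 3 links.

3 links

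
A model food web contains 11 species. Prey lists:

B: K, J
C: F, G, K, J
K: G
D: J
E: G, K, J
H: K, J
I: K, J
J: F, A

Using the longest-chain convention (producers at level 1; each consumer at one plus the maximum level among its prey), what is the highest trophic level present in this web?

Producers (level 1): F, A, G.
F → J → D gives D level 3.
No species has a prey at level 3, so no species reaches level 4.

3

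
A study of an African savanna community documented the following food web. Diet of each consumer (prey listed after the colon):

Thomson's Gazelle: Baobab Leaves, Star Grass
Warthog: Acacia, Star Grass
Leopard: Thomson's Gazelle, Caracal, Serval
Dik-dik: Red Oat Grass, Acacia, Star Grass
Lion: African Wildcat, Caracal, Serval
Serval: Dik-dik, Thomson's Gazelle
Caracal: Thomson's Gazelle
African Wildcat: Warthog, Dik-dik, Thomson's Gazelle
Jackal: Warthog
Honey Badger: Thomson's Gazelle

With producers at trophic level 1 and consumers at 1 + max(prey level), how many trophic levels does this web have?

Producers (level 1): Red Oat Grass, Baobab Leaves, Acacia, Star Grass.
Acacia → Warthog → African Wildcat → Lion gives Lion level 4.
No species has a prey at level 4, so no species reaches level 5.

4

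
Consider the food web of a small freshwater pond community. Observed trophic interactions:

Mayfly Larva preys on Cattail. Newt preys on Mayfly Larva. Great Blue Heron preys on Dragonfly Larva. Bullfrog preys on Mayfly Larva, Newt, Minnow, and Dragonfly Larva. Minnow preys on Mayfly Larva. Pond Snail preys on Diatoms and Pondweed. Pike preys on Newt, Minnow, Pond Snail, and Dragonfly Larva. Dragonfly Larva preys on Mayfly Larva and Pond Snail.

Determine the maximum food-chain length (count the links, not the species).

3 links

One longest chain: Cattail → Mayfly Larva → Dragonfly Larva → Pike.
It has 4 species and 3 links.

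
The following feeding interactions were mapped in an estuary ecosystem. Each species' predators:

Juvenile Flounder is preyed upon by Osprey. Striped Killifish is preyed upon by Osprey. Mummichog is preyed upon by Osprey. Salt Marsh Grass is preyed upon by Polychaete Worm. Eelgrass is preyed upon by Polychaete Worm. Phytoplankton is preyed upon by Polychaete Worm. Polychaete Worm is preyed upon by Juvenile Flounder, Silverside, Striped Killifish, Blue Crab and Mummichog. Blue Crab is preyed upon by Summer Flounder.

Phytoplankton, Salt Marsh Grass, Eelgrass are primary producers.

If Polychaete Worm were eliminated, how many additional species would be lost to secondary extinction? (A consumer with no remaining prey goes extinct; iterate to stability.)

Remove Polychaete Worm.
Round 1: Silverside (all prey gone), Striped Killifish (all prey gone), Juvenile Flounder (all prey gone), Blue Crab (all prey gone), Mummichog (all prey gone) → extinct.
Round 2: Summer Flounder (all prey gone), Osprey (all prey gone) → extinct.
No further losses. Total secondary extinctions: 7.

7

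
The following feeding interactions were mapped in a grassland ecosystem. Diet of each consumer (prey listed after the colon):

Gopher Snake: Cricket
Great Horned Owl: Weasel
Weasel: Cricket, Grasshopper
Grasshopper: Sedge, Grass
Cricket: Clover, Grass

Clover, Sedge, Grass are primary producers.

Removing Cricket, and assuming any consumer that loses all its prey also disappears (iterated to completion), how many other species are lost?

Remove Cricket.
Round 1: Gopher Snake (all prey gone) → extinct.
No further losses. Total secondary extinctions: 1.

1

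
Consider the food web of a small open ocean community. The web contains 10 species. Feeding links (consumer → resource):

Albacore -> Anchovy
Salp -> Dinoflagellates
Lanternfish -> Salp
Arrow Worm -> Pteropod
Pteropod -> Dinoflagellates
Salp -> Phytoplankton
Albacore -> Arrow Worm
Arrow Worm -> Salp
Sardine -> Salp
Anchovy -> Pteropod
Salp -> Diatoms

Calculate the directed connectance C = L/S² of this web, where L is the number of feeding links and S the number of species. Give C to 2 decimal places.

C = 0.11

The web has S = 10 species and L = 11 feeding links.
C = L / S² = 11 / 100 = 0.1100 ≈ 0.11.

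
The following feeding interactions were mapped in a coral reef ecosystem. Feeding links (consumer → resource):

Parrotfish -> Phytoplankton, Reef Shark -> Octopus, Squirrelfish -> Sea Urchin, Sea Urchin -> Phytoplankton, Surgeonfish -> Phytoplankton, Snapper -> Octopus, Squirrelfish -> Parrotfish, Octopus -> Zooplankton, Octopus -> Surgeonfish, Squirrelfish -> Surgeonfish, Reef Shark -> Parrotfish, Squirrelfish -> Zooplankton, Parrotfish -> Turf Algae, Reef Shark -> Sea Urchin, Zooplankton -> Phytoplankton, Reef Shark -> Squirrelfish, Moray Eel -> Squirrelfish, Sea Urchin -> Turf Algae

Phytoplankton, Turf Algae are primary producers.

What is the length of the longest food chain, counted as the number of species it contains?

4 species

One longest chain: Phytoplankton → Surgeonfish → Squirrelfish → Reef Shark.
It has 4 species and 3 links.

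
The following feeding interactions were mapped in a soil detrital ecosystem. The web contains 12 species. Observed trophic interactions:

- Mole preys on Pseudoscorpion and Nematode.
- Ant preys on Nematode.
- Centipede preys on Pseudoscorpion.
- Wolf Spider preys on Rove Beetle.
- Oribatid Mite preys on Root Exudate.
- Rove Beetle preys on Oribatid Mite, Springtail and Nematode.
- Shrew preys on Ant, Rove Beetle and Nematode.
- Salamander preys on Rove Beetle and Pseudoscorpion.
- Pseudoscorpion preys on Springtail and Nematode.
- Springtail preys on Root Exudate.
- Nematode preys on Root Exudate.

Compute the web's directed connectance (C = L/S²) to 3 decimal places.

The web has S = 12 species and L = 18 feeding links.
C = L / S² = 18 / 144 = 0.1250 ≈ 0.125.

C = 0.125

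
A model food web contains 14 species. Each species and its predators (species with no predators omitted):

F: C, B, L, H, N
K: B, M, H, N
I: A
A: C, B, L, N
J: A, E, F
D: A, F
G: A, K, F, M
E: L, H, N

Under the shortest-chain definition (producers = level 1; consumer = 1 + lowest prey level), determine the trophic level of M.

Trophic level 2

G is a producer → level 1.
M eats G → level 2.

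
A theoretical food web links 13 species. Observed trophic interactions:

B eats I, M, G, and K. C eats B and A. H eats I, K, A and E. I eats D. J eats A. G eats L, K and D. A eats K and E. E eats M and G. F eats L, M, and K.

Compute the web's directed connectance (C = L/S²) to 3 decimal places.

C = 0.130

The web has S = 13 species and L = 22 feeding links.
C = L / S² = 22 / 169 = 0.1302 ≈ 0.130.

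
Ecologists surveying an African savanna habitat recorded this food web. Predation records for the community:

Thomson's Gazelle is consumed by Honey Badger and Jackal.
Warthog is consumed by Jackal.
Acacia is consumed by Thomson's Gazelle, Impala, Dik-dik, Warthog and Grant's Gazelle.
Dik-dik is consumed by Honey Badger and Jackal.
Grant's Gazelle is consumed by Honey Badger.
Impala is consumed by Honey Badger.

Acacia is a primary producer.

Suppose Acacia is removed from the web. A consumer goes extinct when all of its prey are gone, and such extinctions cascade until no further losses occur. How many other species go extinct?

Remove Acacia.
Round 1: Impala (all prey gone), Dik-dik (all prey gone), Warthog (all prey gone), Thomson's Gazelle (all prey gone), Grant's Gazelle (all prey gone) → extinct.
Round 2: Honey Badger (all prey gone), Jackal (all prey gone) → extinct.
No further losses. Total secondary extinctions: 7.

7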